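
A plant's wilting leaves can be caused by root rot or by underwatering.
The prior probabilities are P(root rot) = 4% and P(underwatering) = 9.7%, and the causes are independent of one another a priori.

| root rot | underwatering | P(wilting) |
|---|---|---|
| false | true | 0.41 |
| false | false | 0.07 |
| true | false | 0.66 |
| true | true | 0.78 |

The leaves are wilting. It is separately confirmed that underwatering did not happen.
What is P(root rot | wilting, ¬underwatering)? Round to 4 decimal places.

P(root rot | wilting, ¬underwatering) ≈ 0.2821

Numerator (weight on configurations with root rot): 0.66×0.04 = 0.026400
Denominator P(wilting | ¬underwatering): 0.07×0.96 + 0.66×0.04 = 0.093600
Posterior = 0.026400 / 0.093600 ≈ 0.2821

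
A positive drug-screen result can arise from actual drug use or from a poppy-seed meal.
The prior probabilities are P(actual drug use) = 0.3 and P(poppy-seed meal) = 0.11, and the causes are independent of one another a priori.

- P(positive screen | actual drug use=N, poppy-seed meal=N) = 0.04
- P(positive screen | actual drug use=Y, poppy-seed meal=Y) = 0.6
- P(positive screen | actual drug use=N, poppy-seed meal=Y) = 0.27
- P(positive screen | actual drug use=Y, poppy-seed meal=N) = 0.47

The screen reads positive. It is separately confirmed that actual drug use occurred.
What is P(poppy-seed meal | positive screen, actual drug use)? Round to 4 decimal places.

P(positive screen | actual drug use) = 0.47×0.89 + 0.6×0.11 = 0.418300 + 0.066000 = 0.484300
The poppy-seed meal-present share is 0.6×0.11 = 0.066000.
Hence the posterior is 0.066000/0.484300 ≈ 0.1363.

P(poppy-seed meal | positive screen, actual drug use) ≈ 0.1363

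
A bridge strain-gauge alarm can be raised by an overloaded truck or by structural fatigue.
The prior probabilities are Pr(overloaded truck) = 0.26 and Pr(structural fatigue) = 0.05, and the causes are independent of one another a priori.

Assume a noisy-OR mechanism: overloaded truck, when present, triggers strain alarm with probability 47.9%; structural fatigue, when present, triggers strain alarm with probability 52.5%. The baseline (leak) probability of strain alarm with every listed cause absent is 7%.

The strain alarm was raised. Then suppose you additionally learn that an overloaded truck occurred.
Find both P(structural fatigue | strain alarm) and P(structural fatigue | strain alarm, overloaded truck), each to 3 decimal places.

P(structural fatigue | strain alarm) ≈ 0.148; P(structural fatigue | strain alarm, overloaded truck) ≈ 0.073

Under noisy-OR, P(strain alarm | causes) = 1 − (1−0.07)·∏(1−qᵢ) over the active causes.
By total probability over the 4 (overloaded truck, structural fatigue) configurations:
  P(strain alarm) = 0.07*0.74*0.95 + 0.55825*0.74*0.05 + 0.51547*0.26*0.95 + 0.769848*0.26*0.05
        = 0.049210 + 0.020655 + 0.127321 + 0.010008 = 0.207194
The terms with structural fatigue present sum to 0.030663, so
  P(structural fatigue | strain alarm) = 0.030663 / 0.207194 ≈ 0.148

With the extra evidence:
P(strain alarm | overloaded truck) = 0.51547×0.95 + 0.769848×0.05 = 0.489696 + 0.038492 = 0.528188
The structural fatigue-present share is 0.769848×0.05 = 0.038492.
P(structural fatigue | strain alarm, overloaded truck) = 0.038492 / 0.528188 ≈ 0.073
The drop from 0.148 to 0.073 is the explaining-away (discounting) effect.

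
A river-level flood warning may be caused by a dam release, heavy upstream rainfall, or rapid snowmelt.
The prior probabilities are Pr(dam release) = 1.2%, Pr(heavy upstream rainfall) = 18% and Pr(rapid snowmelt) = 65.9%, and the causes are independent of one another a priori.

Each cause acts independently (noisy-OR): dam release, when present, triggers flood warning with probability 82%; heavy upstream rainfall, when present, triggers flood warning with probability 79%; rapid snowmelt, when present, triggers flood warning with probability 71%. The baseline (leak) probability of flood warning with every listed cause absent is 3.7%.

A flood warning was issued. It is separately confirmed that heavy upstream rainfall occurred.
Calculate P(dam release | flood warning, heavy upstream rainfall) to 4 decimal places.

Under noisy-OR, P(flood warning | causes) = 1 − (1−0.037)·∏(1−qᵢ) over the active causes.
Sum P(flood warning|·) weighted by the priors over the 4 (dam release, rapid snowmelt) configurations:
  P(flood warning | heavy upstream rainfall) = 0.79777×0.988×0.341 + 0.941353×0.988×0.659 + 0.963599×0.012×0.341 + 0.989444×0.012×0.659
        = 0.268775 + 0.612907 + 0.003943 + 0.007825 = 0.893450
Keeping only the dam release-present terms gives 0.011768, so
  P(dam release | flood warning, heavy upstream rainfall) = 0.011768 / 0.893450 ≈ 0.0132

P(dam release | flood warning, heavy upstream rainfall) ≈ 0.0132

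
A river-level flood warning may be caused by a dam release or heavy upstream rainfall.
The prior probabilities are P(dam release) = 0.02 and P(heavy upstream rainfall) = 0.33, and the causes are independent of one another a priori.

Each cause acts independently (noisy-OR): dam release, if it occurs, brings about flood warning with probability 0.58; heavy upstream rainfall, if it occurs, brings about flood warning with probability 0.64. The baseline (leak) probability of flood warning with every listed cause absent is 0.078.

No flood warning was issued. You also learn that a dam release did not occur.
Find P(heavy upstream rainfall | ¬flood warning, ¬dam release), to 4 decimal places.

P(heavy upstream rainfall | ¬flood warning, ¬dam release) ≈ 0.1506

Under noisy-OR, P(flood warning | causes) = 1 − (1−0.078)·∏(1−qᵢ) over the active causes.
P(¬flood warning | ¬dam release) = 0.922·0.67 + 0.33192·0.33 = 0.617740 + 0.109534 = 0.727274
Of this, 0.109534 comes from 0.33192·0.33 (the heavy upstream rainfall=true cases).
So P(heavy upstream rainfall | ¬flood warning, ¬dam release) = 0.109534/0.727274 ≈ 0.1506.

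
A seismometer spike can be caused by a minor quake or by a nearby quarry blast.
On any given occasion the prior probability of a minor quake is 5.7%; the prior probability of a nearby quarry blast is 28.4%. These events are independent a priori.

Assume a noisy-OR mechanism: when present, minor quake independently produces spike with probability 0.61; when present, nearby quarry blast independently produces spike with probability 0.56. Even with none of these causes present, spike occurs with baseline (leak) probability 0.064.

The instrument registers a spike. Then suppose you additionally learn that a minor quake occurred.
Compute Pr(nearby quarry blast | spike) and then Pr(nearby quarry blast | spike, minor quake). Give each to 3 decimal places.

Pr(nearby quarry blast | spike) ≈ 0.712; Pr(nearby quarry blast | spike, minor quake) ≈ 0.344

Under noisy-OR, P(spike | causes) = 1 − (1−0.064)·∏(1−qᵢ) over the active causes.
By total probability over the 4 (minor quake, nearby quarry blast) configurations:
  P(spike) = 0.064×0.943×0.716 + 0.58816×0.943×0.284 + 0.63496×0.057×0.716 + 0.839382×0.057×0.284
        = 0.043212 + 0.157516 + 0.025914 + 0.013588 = 0.240230
Keeping only the nearby quarry blast-present terms gives 0.171104, so
  P(nearby quarry blast | spike) = 0.171104 / 0.240230 ≈ 0.712

Now condition on the additional information:
For the numerator, keep only nearby quarry blast=true terms: 0.839382·0.284 = 0.238384
The normalizing constant is 0.63496·0.716 + 0.839382·0.284 = 0.693015
Posterior = 0.238384 / 0.693015 ≈ 0.344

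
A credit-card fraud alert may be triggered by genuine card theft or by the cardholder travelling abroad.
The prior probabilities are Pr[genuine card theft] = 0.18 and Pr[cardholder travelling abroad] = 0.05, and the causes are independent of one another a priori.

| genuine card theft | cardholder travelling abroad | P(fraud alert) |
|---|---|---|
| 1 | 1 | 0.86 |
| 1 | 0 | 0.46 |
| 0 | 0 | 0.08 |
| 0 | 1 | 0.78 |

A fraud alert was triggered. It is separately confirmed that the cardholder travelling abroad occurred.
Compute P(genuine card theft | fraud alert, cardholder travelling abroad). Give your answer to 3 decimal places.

Numerator (weight on configurations with genuine card theft): 0.86*0.18 = 0.154800
Normalizer over all consistent configurations: 0.78*0.82 + 0.86*0.18 = 0.794400
P(genuine card theft | fraud alert, cardholder travelling abroad) = 0.154800/0.794400 ≈ 0.195

P(genuine card theft | fraud alert, cardholder travelling abroad) ≈ 0.195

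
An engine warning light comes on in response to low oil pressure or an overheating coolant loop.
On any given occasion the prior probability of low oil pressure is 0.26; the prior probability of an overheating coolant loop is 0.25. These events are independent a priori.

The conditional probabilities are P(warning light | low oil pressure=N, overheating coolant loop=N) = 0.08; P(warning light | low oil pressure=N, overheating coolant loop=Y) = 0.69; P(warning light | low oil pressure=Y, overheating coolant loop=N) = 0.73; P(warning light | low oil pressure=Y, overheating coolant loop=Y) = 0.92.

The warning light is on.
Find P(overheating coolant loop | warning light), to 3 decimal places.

P(overheating coolant loop | warning light) ≈ 0.501

Sum P(warning light|·) weighted by the priors over the 4 (low oil pressure, overheating coolant loop) configurations:
  P(warning light) = 0.08*0.74*0.75 + 0.69*0.74*0.25 + 0.73*0.26*0.75 + 0.92*0.26*0.25
        = 0.044400 + 0.127650 + 0.142350 + 0.059800 = 0.374200
Keeping only the overheating coolant loop-present terms gives 0.187450, so
  P(overheating coolant loop | warning light) = 0.187450 / 0.374200 ≈ 0.501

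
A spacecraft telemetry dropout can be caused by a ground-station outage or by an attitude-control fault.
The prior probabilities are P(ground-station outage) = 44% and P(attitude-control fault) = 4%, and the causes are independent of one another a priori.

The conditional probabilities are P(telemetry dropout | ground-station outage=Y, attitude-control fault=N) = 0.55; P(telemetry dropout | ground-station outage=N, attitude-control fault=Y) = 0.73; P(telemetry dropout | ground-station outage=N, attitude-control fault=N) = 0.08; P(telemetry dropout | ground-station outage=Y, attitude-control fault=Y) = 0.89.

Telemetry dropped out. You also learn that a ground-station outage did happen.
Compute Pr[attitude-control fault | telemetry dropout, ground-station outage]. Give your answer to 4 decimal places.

For the numerator, keep only attitude-control fault=true terms: 0.89×0.04 = 0.035600
Denominator P(telemetry dropout | ground-station outage): 0.55×0.96 + 0.89×0.04 = 0.563600
Posterior = 0.035600 / 0.563600 ≈ 0.0632

Pr[attitude-control fault | telemetry dropout, ground-station outage] ≈ 0.0632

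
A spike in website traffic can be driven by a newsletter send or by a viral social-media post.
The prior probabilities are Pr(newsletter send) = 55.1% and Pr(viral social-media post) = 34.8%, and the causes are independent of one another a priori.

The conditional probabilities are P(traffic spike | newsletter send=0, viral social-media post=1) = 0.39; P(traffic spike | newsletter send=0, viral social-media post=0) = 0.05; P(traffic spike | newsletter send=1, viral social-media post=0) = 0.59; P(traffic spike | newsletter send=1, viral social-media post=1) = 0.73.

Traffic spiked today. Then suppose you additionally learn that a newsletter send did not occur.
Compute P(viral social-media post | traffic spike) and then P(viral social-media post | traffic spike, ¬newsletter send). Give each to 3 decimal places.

P(viral social-media post | traffic spike) ≈ 0.470; P(viral social-media post | traffic spike, ¬newsletter send) ≈ 0.806

P(traffic spike) = 0.05×0.449×0.652 + 0.39×0.449×0.348 + 0.59×0.551×0.652 + 0.73×0.551×0.348 = 0.014637 + 0.060938 + 0.211959 + 0.139976 = 0.427510
The viral social-media post-present share is 0.060938 + 0.139976 = 0.200914.
So P(viral social-media post | traffic spike) = 0.200914/0.427510 ≈ 0.470.

Now also conditioning on newsletter send≠true:
Enumerate both values of viral social-media post and weight by the priors:
  P(traffic spike | ¬newsletter send) = 0.05*0.652 + 0.39*0.348
        = 0.032600 + 0.135720 = 0.168320
Keeping only the viral social-media post-present terms gives 0.135720, so
  P(viral social-media post | traffic spike, ¬newsletter send) = 0.135720 / 0.168320 ≈ 0.806
Ruling out newsletter send raises the posterior on viral social-media post — the flip side of explaining away.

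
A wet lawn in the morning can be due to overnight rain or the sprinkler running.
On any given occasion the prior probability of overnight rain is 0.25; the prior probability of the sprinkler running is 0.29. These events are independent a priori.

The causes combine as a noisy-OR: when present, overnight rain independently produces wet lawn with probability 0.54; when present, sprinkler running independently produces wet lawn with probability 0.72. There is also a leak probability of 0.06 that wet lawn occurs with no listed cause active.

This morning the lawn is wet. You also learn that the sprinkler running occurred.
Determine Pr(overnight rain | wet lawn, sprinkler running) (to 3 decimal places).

Under noisy-OR, P(wet lawn | causes) = 1 − (1−0.06)·∏(1−qᵢ) over the active causes.
P(wet lawn | sprinkler running) = 0.7368·0.75 + 0.878928·0.25 = 0.552600 + 0.219732 = 0.772332
Of this, 0.219732 comes from 0.878928·0.25 (the overnight rain=true cases).
P(overnight rain | wet lawn, sprinkler running) = 0.219732 / 0.772332 ≈ 0.285

Pr(overnight rain | wet lawn, sprinkler running) ≈ 0.285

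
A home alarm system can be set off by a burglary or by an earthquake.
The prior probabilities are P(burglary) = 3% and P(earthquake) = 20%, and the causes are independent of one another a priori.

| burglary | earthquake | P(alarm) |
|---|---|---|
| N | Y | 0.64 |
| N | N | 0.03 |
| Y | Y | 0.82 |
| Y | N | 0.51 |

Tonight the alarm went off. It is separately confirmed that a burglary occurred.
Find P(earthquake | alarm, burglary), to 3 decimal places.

P(alarm | burglary) = 0.51·0.8 + 0.82·0.2 = 0.408000 + 0.164000 = 0.572000
The earthquake-present share is 0.82·0.2 = 0.164000.
Hence the posterior is 0.164000/0.572000 ≈ 0.287.

P(earthquake | alarm, burglary) ≈ 0.287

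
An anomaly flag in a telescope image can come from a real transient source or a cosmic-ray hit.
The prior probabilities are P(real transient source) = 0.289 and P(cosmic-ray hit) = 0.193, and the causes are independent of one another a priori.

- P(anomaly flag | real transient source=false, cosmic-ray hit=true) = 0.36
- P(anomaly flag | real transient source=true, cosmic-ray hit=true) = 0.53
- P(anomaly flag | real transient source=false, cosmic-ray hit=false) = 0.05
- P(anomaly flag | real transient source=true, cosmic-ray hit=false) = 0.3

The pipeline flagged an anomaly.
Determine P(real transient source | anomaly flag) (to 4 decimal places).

P(real transient source | anomaly flag) ≈ 0.5604

Sum P(anomaly flag|·) weighted by the priors over the 4 (real transient source, cosmic-ray hit) configurations:
  P(anomaly flag) = 0.05*0.711*0.807 + 0.36*0.711*0.193 + 0.3*0.289*0.807 + 0.53*0.289*0.193
        = 0.028689 + 0.049400 + 0.069967 + 0.029562 = 0.177618
The terms with real transient source present sum to 0.099529, so
  P(real transient source | anomaly flag) = 0.099529 / 0.177618 ≈ 0.5604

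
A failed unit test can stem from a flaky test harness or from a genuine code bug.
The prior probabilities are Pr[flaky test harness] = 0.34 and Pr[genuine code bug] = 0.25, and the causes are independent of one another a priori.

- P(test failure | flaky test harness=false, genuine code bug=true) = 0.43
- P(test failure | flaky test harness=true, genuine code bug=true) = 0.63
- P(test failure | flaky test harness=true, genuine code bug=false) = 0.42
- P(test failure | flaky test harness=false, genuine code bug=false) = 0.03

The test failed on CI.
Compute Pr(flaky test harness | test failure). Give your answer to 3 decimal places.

Pr(flaky test harness | test failure) ≈ 0.652

P(test failure) = 0.03*0.66*0.75 + 0.43*0.66*0.25 + 0.42*0.34*0.75 + 0.63*0.34*0.25 = 0.014850 + 0.070950 + 0.107100 + 0.053550 = 0.246450
Of this, 0.160650 comes from 0.107100 + 0.053550 (the flaky test harness=true cases).
P(flaky test harness | test failure) = 0.160650 / 0.246450 ≈ 0.652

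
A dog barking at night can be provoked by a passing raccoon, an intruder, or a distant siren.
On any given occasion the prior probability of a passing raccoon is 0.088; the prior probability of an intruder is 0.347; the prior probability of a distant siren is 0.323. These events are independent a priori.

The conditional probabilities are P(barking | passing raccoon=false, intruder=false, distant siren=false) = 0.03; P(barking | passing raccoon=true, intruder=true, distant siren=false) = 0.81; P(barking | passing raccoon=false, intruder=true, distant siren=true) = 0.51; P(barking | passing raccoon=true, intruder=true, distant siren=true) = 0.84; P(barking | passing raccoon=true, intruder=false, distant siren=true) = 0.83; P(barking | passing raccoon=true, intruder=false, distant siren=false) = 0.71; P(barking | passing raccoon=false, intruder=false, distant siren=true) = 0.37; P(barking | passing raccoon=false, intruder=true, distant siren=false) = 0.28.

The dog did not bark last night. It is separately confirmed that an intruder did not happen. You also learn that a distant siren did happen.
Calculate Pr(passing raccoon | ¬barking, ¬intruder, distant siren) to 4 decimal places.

Pr(passing raccoon | ¬barking, ¬intruder, distant siren) ≈ 0.0254

Weight on passing raccoon=true, given the evidence: 0.17·0.088 = 0.014960
Denominator P(¬barking | ¬intruder, distant siren): 0.63·0.912 + 0.17·0.088 = 0.589520
P(passing raccoon | ¬barking, ¬intruder, distant siren) = 0.014960/0.589520 ≈ 0.0254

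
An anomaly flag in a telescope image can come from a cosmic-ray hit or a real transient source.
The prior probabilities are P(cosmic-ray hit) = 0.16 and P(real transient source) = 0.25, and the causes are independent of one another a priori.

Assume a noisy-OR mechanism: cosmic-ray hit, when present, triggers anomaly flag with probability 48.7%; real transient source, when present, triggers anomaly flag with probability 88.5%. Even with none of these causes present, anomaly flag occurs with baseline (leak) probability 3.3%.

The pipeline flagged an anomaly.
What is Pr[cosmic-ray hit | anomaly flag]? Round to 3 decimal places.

Under noisy-OR, P(anomaly flag | causes) = 1 − (1−0.033)·∏(1−qᵢ) over the active causes.
Sum P(anomaly flag|·) weighted by the priors over the 4 (cosmic-ray hit, real transient source) configurations:
  P(anomaly flag) = 0.033·0.84·0.75 + 0.888795·0.84·0.25 + 0.503929·0.16·0.75 + 0.942952·0.16·0.25
        = 0.020790 + 0.186647 + 0.060471 + 0.037718 = 0.305626
Keeping only the cosmic-ray hit-present terms gives 0.098189, so
  P(cosmic-ray hit | anomaly flag) = 0.098189 / 0.305626 ≈ 0.321

Pr[cosmic-ray hit | anomaly flag] ≈ 0.321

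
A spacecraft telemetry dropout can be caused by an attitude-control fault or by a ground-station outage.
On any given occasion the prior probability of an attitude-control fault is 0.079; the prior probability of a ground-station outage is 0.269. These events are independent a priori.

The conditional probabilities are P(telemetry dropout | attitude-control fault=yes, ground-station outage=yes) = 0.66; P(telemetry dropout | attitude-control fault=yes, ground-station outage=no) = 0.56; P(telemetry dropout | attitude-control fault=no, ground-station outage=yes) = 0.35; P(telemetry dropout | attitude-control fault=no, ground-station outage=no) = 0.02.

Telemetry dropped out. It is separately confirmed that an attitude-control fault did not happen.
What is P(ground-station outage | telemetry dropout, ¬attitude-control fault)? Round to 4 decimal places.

P(ground-station outage | telemetry dropout, ¬attitude-control fault) ≈ 0.8656

Enumerate both values of ground-station outage and weight by the priors:
  P(telemetry dropout | ¬attitude-control fault) = 0.02×0.731 + 0.35×0.269
        = 0.014620 + 0.094150 = 0.108770
The terms with ground-station outage present sum to 0.094150, so
  P(ground-station outage | telemetry dropout, ¬attitude-control fault) = 0.094150 / 0.108770 ≈ 0.8656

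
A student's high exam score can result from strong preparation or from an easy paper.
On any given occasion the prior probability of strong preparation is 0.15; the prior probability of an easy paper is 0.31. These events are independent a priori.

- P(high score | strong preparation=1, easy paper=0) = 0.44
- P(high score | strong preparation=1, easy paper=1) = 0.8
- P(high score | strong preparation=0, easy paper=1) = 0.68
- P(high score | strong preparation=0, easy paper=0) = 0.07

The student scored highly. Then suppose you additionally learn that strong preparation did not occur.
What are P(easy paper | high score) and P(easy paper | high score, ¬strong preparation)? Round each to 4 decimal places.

P(easy paper | high score) ≈ 0.7142; P(easy paper | high score, ¬strong preparation) ≈ 0.8136

For the numerator, keep only easy paper=true terms: 0.179180 + 0.037200 = 0.216380
Normalizer over all consistent configurations: 0.07×0.85×0.69 + 0.68×0.85×0.31 + 0.44×0.15×0.69 + 0.8×0.15×0.31 = 0.302975
P(easy paper | high score) = 0.216380/0.302975 ≈ 0.7142

With the extra evidence:
Weight on easy paper=true, given the evidence: 0.68×0.31 = 0.210800
Normalizer over all consistent configurations: 0.07×0.69 + 0.68×0.31 = 0.259100
P(easy paper | high score, ¬strong preparation) = 0.210800/0.259100 ≈ 0.8136
With strong preparation excluded, easy paper must carry more of the explanatory weight for the high score.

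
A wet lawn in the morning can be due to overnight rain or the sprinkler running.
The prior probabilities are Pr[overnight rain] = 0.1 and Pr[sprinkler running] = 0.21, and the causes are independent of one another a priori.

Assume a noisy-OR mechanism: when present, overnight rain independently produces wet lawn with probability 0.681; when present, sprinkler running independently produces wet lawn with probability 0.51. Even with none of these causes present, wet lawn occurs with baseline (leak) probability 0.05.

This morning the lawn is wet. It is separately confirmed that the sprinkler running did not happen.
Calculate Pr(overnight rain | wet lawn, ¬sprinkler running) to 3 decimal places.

Under noisy-OR, P(wet lawn | causes) = 1 − (1−0.05)·∏(1−qᵢ) over the active causes.
Numerator (weight on configurations with overnight rain): 0.69695*0.1 = 0.069695
Normalizer over all consistent configurations: 0.05*0.9 + 0.69695*0.1 = 0.114695
Posterior = 0.069695 / 0.114695 ≈ 0.608

Pr(overnight rain | wet lawn, ¬sprinkler running) ≈ 0.608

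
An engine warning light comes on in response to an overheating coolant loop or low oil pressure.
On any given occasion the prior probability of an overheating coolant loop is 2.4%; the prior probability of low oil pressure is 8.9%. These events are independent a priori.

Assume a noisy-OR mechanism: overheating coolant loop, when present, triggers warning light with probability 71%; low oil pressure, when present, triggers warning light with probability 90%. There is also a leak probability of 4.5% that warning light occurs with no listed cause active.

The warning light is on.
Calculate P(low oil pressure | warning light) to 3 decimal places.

P(low oil pressure | warning light) ≈ 0.591

Under noisy-OR, P(warning light | causes) = 1 − (1−0.045)·∏(1−qᵢ) over the active causes.
Sum P(warning light|·) weighted by the priors over the 4 (overheating coolant loop, low oil pressure) configurations:
  P(warning light) = 0.045·0.976·0.911 + 0.9045·0.976·0.089 + 0.72305·0.024·0.911 + 0.972305·0.024·0.089
        = 0.040011 + 0.078568 + 0.015809 + 0.002077 = 0.136465
Configurations with low oil pressure contribute 0.080645, so
  P(low oil pressure | warning light) = 0.080645 / 0.136465 ≈ 0.591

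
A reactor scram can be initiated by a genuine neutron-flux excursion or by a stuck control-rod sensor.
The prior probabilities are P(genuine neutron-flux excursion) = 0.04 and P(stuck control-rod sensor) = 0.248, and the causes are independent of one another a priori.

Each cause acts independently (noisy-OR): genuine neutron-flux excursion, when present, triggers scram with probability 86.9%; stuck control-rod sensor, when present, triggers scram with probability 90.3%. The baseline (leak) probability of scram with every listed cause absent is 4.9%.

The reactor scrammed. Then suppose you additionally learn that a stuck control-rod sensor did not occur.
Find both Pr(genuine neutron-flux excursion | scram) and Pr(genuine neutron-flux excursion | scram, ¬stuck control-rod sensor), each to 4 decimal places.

Pr(genuine neutron-flux excursion | scram) ≈ 0.1256; Pr(genuine neutron-flux excursion | scram, ¬stuck control-rod sensor) ≈ 0.4267

Under noisy-OR, P(scram | causes) = 1 − (1−0.049)·∏(1−qᵢ) over the active causes.
P(scram) = 0.049×0.96×0.752 + 0.907753×0.96×0.248 + 0.875419×0.04×0.752 + 0.987916×0.04×0.248 = 0.035374 + 0.216118 + 0.026333 + 0.009800 = 0.287625
Restricting to configurations with genuine neutron-flux excursion present: 0.026333 + 0.009800 = 0.036133.
P(genuine neutron-flux excursion | scram) = 0.036133 / 0.287625 ≈ 0.1256

Now condition on the additional information:
P(scram | ¬stuck control-rod sensor) = 0.049*0.96 + 0.875419*0.04 = 0.047040 + 0.035017 = 0.082057
Restricting to configurations with genuine neutron-flux excursion present: 0.875419*0.04 = 0.035017.
Hence the posterior is 0.035017/0.082057 ≈ 0.4267.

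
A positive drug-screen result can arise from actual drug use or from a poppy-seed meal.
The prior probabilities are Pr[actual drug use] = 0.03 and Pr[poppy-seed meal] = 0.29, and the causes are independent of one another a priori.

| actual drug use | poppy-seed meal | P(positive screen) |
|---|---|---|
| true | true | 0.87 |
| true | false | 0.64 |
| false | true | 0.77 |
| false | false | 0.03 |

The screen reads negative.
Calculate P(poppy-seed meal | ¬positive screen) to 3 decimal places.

P(poppy-seed meal | ¬positive screen) ≈ 0.089

Sum P(¬positive screen|·) weighted by the priors over the 4 (actual drug use, poppy-seed meal) configurations:
  P(¬positive screen) = 0.97·0.97·0.71 + 0.23·0.97·0.29 + 0.36·0.03·0.71 + 0.13·0.03·0.29
        = 0.668039 + 0.064699 + 0.007668 + 0.001131 = 0.741537
Configurations with poppy-seed meal contribute 0.065830, so
  P(poppy-seed meal | ¬positive screen) = 0.065830 / 0.741537 ≈ 0.089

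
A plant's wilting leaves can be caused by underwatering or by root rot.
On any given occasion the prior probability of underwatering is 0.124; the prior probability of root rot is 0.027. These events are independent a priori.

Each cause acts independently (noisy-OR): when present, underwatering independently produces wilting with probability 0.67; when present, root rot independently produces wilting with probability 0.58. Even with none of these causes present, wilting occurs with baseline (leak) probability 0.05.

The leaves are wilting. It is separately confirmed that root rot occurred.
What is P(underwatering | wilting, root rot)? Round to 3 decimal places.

P(underwatering | wilting, root rot) ≈ 0.170

Under noisy-OR, P(wilting | causes) = 1 − (1−0.05)·∏(1−qᵢ) over the active causes.
Enumerate both values of underwatering and weight by the priors:
  P(wilting | root rot) = 0.601·0.876 + 0.86833·0.124
        = 0.526476 + 0.107673 = 0.634149
The terms with underwatering present sum to 0.107673, so
  P(underwatering | wilting, root rot) = 0.107673 / 0.634149 ≈ 0.170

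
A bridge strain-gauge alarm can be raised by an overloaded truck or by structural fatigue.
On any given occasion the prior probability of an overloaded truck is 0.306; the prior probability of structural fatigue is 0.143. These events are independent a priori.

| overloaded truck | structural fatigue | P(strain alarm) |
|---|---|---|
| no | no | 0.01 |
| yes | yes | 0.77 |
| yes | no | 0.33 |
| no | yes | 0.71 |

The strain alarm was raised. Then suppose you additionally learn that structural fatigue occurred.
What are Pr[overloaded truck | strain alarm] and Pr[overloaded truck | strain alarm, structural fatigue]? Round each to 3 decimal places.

Sum P(strain alarm|·) weighted by the priors over the 4 (overloaded truck, structural fatigue) configurations:
  P(strain alarm) = 0.01×0.694×0.857 + 0.71×0.694×0.143 + 0.33×0.306×0.857 + 0.77×0.306×0.143
        = 0.005948 + 0.070462 + 0.086540 + 0.033694 = 0.196644
Keeping only the overloaded truck-present terms gives 0.120234, so
  P(overloaded truck | strain alarm) = 0.120234 / 0.196644 ≈ 0.611

With the extra evidence:
Enumerate both values of overloaded truck and weight by the priors:
  P(strain alarm | structural fatigue) = 0.71·0.694 + 0.77·0.306
        = 0.492740 + 0.235620 = 0.728360
Configurations with overloaded truck contribute 0.235620, so
  P(overloaded truck | strain alarm, structural fatigue) = 0.235620 / 0.728360 ≈ 0.323

Pr[overloaded truck | strain alarm] ≈ 0.611; Pr[overloaded truck | strain alarm, structural fatigue] ≈ 0.323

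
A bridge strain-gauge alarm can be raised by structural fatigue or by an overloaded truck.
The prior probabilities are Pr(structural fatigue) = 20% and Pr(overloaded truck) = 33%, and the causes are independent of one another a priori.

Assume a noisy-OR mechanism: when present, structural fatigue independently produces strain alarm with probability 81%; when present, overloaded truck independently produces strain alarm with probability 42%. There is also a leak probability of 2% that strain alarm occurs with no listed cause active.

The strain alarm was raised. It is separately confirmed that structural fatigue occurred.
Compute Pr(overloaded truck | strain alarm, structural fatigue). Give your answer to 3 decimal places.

Pr(overloaded truck | strain alarm, structural fatigue) ≈ 0.351

Under noisy-OR, P(strain alarm | causes) = 1 − (1−0.02)·∏(1−qᵢ) over the active causes.
Enumerate both values of overloaded truck and weight by the priors:
  P(strain alarm | structural fatigue) = 0.8138·0.67 + 0.892004·0.33
        = 0.545246 + 0.294361 = 0.839607
Keeping only the overloaded truck-present terms gives 0.294361, so
  P(overloaded truck | strain alarm, structural fatigue) = 0.294361 / 0.839607 ≈ 0.351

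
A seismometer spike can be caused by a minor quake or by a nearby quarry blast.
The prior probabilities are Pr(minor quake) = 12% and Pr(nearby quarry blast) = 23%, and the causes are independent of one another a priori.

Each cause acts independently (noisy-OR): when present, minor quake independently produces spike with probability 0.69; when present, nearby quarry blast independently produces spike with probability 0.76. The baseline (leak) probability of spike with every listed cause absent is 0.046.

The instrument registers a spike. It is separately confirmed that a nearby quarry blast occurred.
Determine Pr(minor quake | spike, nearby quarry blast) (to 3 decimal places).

Under noisy-OR, P(spike | causes) = 1 − (1−0.046)·∏(1−qᵢ) over the active causes.
By total probability over both values of minor quake:
  P(spike | nearby quarry blast) = 0.77104·0.88 + 0.929022·0.12
        = 0.678515 + 0.111483 = 0.789998
Keeping only the minor quake-present terms gives 0.111483, so
  P(minor quake | spike, nearby quarry blast) = 0.111483 / 0.789998 ≈ 0.141

Pr(minor quake | spike, nearby quarry blast) ≈ 0.141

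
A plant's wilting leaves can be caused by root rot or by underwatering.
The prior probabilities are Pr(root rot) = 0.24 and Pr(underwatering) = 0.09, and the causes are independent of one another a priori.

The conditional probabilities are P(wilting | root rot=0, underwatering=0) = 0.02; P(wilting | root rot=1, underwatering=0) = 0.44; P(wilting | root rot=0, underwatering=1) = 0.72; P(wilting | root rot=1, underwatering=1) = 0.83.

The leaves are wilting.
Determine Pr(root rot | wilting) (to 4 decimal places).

Sum P(wilting|·) weighted by the priors over the 4 (root rot, underwatering) configurations:
  P(wilting) = 0.02×0.76×0.91 + 0.72×0.76×0.09 + 0.44×0.24×0.91 + 0.83×0.24×0.09
        = 0.013832 + 0.049248 + 0.096096 + 0.017928 = 0.177104
Keeping only the root rot-present terms gives 0.114024, so
  P(root rot | wilting) = 0.114024 / 0.177104 ≈ 0.6438

Pr(root rot | wilting) ≈ 0.6438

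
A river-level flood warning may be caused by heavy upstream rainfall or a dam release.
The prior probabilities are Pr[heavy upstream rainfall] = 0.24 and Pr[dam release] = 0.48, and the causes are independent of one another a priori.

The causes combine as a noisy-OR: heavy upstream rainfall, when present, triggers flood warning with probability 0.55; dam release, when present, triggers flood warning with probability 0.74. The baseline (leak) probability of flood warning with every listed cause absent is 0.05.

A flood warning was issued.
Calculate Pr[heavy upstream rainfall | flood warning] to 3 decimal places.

Under noisy-OR, P(flood warning | causes) = 1 − (1−0.05)·∏(1−qᵢ) over the active causes.
P(flood warning) = 0.05*0.76*0.52 + 0.753*0.76*0.48 + 0.5725*0.24*0.52 + 0.88885*0.24*0.48 = 0.019760 + 0.274694 + 0.071448 + 0.102396 = 0.468298
Of this, 0.173844 comes from 0.071448 + 0.102396 (the heavy upstream rainfall=true cases).
P(heavy upstream rainfall | flood warning) = 0.173844 / 0.468298 ≈ 0.371

Pr[heavy upstream rainfall | flood warning] ≈ 0.371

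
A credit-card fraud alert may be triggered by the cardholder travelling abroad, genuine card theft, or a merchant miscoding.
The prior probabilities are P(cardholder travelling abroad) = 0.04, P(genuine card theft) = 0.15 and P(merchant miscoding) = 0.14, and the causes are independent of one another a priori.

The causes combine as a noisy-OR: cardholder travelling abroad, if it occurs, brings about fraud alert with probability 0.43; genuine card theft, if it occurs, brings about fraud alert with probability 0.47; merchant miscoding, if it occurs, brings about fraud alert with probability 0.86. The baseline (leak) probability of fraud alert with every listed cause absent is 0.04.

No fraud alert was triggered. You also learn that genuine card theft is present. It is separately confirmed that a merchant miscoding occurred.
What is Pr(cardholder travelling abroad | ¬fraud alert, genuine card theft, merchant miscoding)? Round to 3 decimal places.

Pr(cardholder travelling abroad | ¬fraud alert, genuine card theft, merchant miscoding) ≈ 0.023

Under noisy-OR, P(fraud alert | causes) = 1 − (1−0.04)·∏(1−qᵢ) over the active causes.
By total probability over both values of cardholder travelling abroad:
  P(¬fraud alert | genuine card theft, merchant miscoding) = 0.071232*0.96 + 0.040602*0.04
        = 0.068383 + 0.001624 = 0.070007
Configurations with cardholder travelling abroad contribute 0.001624, so
  P(cardholder travelling abroad | ¬fraud alert, genuine card theft, merchant miscoding) = 0.001624 / 0.070007 ≈ 0.023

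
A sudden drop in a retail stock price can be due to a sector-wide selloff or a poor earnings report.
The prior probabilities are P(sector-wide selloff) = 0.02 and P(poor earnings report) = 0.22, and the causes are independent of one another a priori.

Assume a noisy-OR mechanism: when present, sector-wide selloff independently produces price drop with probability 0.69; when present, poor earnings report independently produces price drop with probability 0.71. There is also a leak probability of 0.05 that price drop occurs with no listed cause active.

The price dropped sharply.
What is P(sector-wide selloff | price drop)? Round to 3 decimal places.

P(sector-wide selloff | price drop) ≈ 0.072

Under noisy-OR, P(price drop | causes) = 1 − (1−0.05)·∏(1−qᵢ) over the active causes.
Enumerate the 4 (sector-wide selloff, poor earnings report) configurations and weight by the priors:
  P(price drop) = 0.05*0.98*0.78 + 0.7245*0.98*0.22 + 0.7055*0.02*0.78 + 0.914595*0.02*0.22
        = 0.038220 + 0.156202 + 0.011006 + 0.004024 = 0.209452
Keeping only the sector-wide selloff-present terms gives 0.015030, so
  P(sector-wide selloff | price drop) = 0.015030 / 0.209452 ≈ 0.072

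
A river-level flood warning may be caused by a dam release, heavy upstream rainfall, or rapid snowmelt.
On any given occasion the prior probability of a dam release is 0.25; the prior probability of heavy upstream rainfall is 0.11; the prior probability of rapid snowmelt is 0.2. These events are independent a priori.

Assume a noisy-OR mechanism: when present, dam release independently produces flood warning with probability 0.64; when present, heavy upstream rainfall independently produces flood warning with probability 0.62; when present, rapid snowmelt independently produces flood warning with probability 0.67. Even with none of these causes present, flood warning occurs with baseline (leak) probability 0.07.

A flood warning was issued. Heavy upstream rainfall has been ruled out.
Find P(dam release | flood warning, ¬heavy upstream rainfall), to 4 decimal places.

P(dam release | flood warning, ¬heavy upstream rainfall) ≈ 0.5488

Under noisy-OR, P(flood warning | causes) = 1 − (1−0.07)·∏(1−qᵢ) over the active causes.
By total probability over the 4 (dam release, rapid snowmelt) configurations:
  P(flood warning | ¬heavy upstream rainfall) = 0.07·0.75·0.8 + 0.6931·0.75·0.2 + 0.6652·0.25·0.8 + 0.889516·0.25·0.2
        = 0.042000 + 0.103965 + 0.133040 + 0.044476 = 0.323481
Keeping only the dam release-present terms gives 0.177516, so
  P(dam release | flood warning, ¬heavy upstream rainfall) = 0.177516 / 0.323481 ≈ 0.5488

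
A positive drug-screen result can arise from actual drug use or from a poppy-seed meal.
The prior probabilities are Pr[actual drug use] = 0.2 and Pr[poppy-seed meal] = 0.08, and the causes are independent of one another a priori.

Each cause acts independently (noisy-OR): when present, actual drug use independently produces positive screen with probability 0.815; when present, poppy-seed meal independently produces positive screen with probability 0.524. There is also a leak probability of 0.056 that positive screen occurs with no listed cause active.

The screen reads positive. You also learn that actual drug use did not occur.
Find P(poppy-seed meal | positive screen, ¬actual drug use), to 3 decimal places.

P(poppy-seed meal | positive screen, ¬actual drug use) ≈ 0.461

Under noisy-OR, P(positive screen | causes) = 1 − (1−0.056)·∏(1−qᵢ) over the active causes.
P(positive screen | ¬actual drug use) = 0.056*0.92 + 0.550656*0.08 = 0.051520 + 0.044052 = 0.095572
The poppy-seed meal-present share is 0.550656*0.08 = 0.044052.
So P(poppy-seed meal | positive screen, ¬actual drug use) = 0.044052/0.095572 ≈ 0.461.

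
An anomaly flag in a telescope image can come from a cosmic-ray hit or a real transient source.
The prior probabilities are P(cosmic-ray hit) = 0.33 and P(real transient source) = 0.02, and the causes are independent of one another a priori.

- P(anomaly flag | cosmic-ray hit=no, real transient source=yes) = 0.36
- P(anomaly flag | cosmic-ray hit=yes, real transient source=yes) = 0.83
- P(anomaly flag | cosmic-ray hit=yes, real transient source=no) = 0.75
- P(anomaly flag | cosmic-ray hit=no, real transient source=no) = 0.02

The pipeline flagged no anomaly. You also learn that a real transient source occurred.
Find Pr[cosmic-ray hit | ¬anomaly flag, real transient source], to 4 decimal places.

Pr[cosmic-ray hit | ¬anomaly flag, real transient source] ≈ 0.1157

Weight on cosmic-ray hit=true, given the evidence: 0.17×0.33 = 0.056100
The normalizing constant is 0.64×0.67 + 0.17×0.33 = 0.484900
P(cosmic-ray hit | ¬anomaly flag, real transient source) = 0.056100/0.484900 ≈ 0.1157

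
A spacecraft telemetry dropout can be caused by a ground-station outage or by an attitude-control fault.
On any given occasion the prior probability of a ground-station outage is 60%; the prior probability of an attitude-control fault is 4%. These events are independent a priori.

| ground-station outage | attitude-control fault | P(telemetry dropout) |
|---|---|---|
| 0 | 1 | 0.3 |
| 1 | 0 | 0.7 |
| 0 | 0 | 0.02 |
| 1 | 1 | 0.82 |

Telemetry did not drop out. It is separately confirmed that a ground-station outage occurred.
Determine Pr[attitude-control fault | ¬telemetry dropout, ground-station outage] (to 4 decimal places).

Pr[attitude-control fault | ¬telemetry dropout, ground-station outage] ≈ 0.0244

Weight on attitude-control fault=true, given the evidence: 0.18×0.04 = 0.007200
The normalizing constant is 0.3×0.96 + 0.18×0.04 = 0.295200
P(attitude-control fault | ¬telemetry dropout, ground-station outage) = 0.007200/0.295200 ≈ 0.0244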